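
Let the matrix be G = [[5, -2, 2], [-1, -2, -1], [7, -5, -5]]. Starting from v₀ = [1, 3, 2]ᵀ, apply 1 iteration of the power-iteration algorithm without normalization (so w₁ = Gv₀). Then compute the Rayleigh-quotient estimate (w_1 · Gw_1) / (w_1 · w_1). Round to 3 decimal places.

-7.522

w1 = Gv₀ = (3, -9, -18)
Gw1 = (-3, 33, 156)
w1·Gw1 = 3·(-3) + (-9)·33 + (-18)·156 = -3114; w1·w1 = 3·3 + (-9)·(-9) + (-18)·(-18) = 414
λ ≈ -3114/414 = -7.522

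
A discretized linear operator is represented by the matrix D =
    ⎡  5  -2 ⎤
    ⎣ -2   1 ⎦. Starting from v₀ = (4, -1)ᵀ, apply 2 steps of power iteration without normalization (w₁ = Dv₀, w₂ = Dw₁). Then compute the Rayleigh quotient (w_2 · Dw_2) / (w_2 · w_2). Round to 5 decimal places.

w1 = Dv₀ = (5·4 + (-2)·(-1); (-2)·4 + 1·(-1)) = (22, -9)
w2 = Dw1 = (5·22 + (-2)·(-9); (-2)·22 + 1·(-9)) = (128, -53)
Dw2 = (746, -309)
w2·Dw2 = 128·746 + (-53)·(-309) = 111865; w2·w2 = 128·128 + (-53)·(-53) = 19193
λ ≈ 111865/19193 = 5.82843

λ ≈ 5.82843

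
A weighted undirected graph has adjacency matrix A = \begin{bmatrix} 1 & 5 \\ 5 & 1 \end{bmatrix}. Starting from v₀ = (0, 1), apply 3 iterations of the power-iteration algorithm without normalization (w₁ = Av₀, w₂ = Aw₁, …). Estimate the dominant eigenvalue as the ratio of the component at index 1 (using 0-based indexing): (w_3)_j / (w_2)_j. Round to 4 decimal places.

w1 = Av₀ = (1·0 + 5·1; 5·0 + 1·1) = (5, 1)
w2 = Aw1 = (1·5 + 5·1; 5·5 + 1·1) = (10, 26)
w3 = Aw2 = (140, 76)
Ratio at component: 76 / 26 = 2.9231

2.9231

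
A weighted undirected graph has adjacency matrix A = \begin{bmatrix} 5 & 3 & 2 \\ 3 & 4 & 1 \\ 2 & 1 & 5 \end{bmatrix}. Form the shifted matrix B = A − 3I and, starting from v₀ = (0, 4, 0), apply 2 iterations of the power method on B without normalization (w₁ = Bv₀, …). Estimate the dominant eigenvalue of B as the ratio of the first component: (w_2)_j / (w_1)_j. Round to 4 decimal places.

3.6667

B = A − 3I has rows (2, 3, 2); (3, 1, 1); (2, 1, 2)
w1 = Bv₀ = (2·0 + 3·4 + 2·0; 3·0 + 1·4 + 1·0; 2·0 + 1·4 + 2·0) = (12, 4, 4)
w2 = Bw1 = (2·12 + 3·4 + 2·4; 3·12 + 1·4 + 1·4; 2·12 + 1·4 + 2·4) = (44, 44, 36)
Ratio: 44/12 = 3.6667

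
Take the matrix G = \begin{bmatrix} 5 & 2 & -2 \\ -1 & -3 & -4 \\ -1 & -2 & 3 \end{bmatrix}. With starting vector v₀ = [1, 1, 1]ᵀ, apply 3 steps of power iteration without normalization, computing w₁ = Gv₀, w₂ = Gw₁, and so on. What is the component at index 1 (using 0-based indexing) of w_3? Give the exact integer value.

w1 = Gv₀ = (5·1 + 2·1 + (-2)·1; (-1)·1 + (-3)·1 + (-4)·1; (-1)·1 + (-2)·1 + 3·1) = (5, -8, 0)
w2 = Gw1 = (5·5 + 2·(-8) + (-2)·0; (-1)·5 + (-3)·(-8) + (-4)·0; (-1)·5 + (-2)·(-8) + 3·0) = (9, 19, 11)
w3 = Gw2 = (61, -110, -14)
The requested component of w3 is -110.

-110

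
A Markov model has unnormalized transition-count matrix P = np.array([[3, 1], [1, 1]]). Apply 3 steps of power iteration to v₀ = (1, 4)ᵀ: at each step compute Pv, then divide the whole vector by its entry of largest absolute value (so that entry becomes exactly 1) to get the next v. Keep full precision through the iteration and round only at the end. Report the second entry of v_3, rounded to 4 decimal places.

Pv0 = (7.00000, 5.00000); divide by 7.00000 → v1 = (1.00000, 0.71429)
Pv1 = (3.71429, 1.71429); divide by 3.71429 → v2 = (1.00000, 0.46154)
Pv2 = (3.46154, 1.46154); divide by 3.46154 → v3 = (1.00000, 0.42222)
Requested entry of v3: 38/90 = 0.4222

0.4222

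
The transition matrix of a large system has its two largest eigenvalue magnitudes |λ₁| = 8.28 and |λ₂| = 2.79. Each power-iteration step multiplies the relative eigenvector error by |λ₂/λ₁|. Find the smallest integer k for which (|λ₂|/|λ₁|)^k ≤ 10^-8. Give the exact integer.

|λ₂/λ₁| = 2.79/8.28 = 0.33696
Need k ≥ ln(10^-8) / ln(0.33696) = -18.4207 / -1.0878 ≈ 16.934
Smallest integer k satisfying the bound: 17

17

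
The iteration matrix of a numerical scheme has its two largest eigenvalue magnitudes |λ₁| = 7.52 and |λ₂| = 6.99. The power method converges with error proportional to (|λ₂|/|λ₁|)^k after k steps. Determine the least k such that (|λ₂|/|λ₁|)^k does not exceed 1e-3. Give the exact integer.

|λ₂/λ₁| = 6.99/7.52 = 0.92952
Need k ≥ ln(1e-3) / ln(0.92952) = -6.9078 / -0.0731 ≈ 94.516
Smallest integer k satisfying the bound: 95

95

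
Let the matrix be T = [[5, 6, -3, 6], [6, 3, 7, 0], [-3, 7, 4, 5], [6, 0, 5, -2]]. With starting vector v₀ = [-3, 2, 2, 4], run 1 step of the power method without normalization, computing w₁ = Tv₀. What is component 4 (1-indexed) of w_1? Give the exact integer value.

-16

w1 = Tv₀ = (15, 2, 51, -16)
The requested component of w1 is -16.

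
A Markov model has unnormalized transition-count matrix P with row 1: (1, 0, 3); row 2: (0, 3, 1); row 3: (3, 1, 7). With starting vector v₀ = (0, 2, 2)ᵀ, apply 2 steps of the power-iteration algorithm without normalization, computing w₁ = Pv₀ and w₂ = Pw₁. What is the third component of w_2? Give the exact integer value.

138

w1 = Pv₀ = (1·0 + 0·2 + 3·2; 0·0 + 3·2 + 1·2; 3·0 + 1·2 + 7·2) = (6, 8, 16)
w2 = Pw1 = (1·6 + 0·8 + 3·16; 0·6 + 3·8 + 1·16; 3·6 + 1·8 + 7·16) = (54, 40, 138)
The requested component of w2 is 138.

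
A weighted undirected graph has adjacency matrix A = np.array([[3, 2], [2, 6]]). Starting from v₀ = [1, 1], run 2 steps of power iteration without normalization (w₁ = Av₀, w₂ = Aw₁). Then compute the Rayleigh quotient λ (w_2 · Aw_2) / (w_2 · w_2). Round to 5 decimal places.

λ ≈ 6.99630

w1 = Av₀ = (5, 8)
w2 = Aw1 = (31, 58)
Aw2 = (209, 410)
w2·Aw2 = 31·209 + 58·410 = 30259; w2·w2 = 31·31 + 58·58 = 4325
λ ≈ 30259/4325 = 6.99630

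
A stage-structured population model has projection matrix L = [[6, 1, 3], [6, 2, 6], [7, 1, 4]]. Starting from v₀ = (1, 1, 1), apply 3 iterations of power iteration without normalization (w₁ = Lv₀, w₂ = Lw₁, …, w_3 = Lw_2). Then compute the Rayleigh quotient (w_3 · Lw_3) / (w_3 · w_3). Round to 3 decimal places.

11.054

w1 = Lv₀ = (6·1 + 1·1 + 3·1; 6·1 + 2·1 + 6·1; 7·1 + 1·1 + 4·1) = (10, 14, 12)
w2 = Lw1 = (6·10 + 1·14 + 3·12; 6·10 + 2·14 + 6·12; 7·10 + 1·14 + 4·12) = (110, 160, 132)
w3 = Lw2 = (1216, 1772, 1458)
Lw3 = (13442, 19588, 16116)
w3·Lw3 = 1216·13442 + 1772·19588 + 1458·16116 = 74552536; w3·w3 = 1216·1216 + 1772·1772 + 1458·1458 = 6744404
λ ≈ 74552536/6744404 = 11.054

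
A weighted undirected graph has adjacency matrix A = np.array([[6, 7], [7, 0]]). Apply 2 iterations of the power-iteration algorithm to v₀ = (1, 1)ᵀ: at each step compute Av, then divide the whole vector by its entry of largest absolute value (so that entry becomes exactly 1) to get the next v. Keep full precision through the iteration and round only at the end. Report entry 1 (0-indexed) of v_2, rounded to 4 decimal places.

0.7165

Av0 = (13.00000, 7.00000); divide by 13.00000 → v1 = (1.00000, 0.53846)
Av1 = (9.76923, 7.00000); divide by 9.76923 → v2 = (1.00000, 0.71654)
Requested entry of v2: 91/127 = 0.7165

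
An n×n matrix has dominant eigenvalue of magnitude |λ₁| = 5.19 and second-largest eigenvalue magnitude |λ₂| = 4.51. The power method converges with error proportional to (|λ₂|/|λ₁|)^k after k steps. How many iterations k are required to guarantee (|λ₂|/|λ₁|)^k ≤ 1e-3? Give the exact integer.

50

|λ₂/λ₁| = 4.51/5.19 = 0.86898
Need k ≥ ln(1e-3) / ln(0.86898) = -6.9078 / -0.1404 ≈ 49.188
Smallest integer k satisfying the bound: 50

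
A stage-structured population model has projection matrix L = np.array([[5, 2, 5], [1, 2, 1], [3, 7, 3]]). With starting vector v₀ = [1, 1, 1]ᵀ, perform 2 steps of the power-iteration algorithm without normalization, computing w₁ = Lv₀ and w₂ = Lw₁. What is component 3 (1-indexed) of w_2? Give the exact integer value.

w1 = Lv₀ = (5·1 + 2·1 + 5·1; 1·1 + 2·1 + 1·1; 3·1 + 7·1 + 3·1) = (12, 4, 13)
w2 = Lw1 = (5·12 + 2·4 + 5·13; 1·12 + 2·4 + 1·13; 3·12 + 7·4 + 3·13) = (133, 33, 103)
The requested component of w2 is 103.

103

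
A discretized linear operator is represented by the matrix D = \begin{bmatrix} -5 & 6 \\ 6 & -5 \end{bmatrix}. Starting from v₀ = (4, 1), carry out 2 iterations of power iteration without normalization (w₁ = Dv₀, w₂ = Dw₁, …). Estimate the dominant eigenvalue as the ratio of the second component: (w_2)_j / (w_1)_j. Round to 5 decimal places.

λ ≈ -9.42105

w1 = Dv₀ = ((-5)·4 + 6·1; 6·4 + (-5)·1) = (-14, 19)
w2 = Dw1 = ((-5)·(-14) + 6·19; 6·(-14) + (-5)·19) = (184, -179)
Ratio at component: -179 / 19 = -9.42105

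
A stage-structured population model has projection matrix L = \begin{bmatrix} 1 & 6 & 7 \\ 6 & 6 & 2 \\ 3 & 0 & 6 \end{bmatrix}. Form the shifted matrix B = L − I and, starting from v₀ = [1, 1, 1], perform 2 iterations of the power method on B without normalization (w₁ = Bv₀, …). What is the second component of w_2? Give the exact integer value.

B = L − I has rows (0, 6, 7); (6, 5, 2); (3, 0, 5)
w1 = Bv₀ = (0·1 + 6·1 + 7·1; 6·1 + 5·1 + 2·1; 3·1 + 0·1 + 5·1) = (13, 13, 8)
w2 = Bw1 = (0·13 + 6·13 + 7·8; 6·13 + 5·13 + 2·8; 3·13 + 0·13 + 5·8) = (134, 159, 79)
Requested component of w2: 159

159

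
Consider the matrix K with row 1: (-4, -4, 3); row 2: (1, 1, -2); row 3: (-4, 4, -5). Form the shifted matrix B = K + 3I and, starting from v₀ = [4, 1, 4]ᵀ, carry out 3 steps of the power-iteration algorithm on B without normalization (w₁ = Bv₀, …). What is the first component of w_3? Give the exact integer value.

-40

B = K + 3I has rows (-1, -4, 3); (1, 4, -2); (-4, 4, -2)
w1 = Bv₀ = (4, 0, -20)
w2 = Bw1 = (-64, 44, 24)
w3 = Bw2 = (-40, 64, 384)
Requested component of w3: -40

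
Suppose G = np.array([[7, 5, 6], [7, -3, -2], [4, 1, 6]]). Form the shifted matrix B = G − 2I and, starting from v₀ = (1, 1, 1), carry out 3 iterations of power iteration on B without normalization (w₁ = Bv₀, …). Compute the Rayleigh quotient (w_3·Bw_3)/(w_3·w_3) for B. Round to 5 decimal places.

B = G − 2I has rows (5, 5, 6); (7, -5, -2); (4, 1, 4)
w1 = Bv₀ = (5·1 + 5·1 + 6·1; 7·1 + (-5)·1 + (-2)·1; 4·1 + 1·1 + 4·1) = (16, 0, 9)
w2 = Bw1 = (5·16 + 5·0 + 6·9; 7·16 + (-5)·0 + (-2)·9; 4·16 + 1·0 + 4·9) = (134, 94, 100)
w3 = Bw2 = (1740, 268, 1030)
Bw3 = (16220, 8780, 11348)
w3·Bw3 = 42264280; w3·w3 = 4160324; μ ≈ 42264280/4160324 = 10.15889

10.15889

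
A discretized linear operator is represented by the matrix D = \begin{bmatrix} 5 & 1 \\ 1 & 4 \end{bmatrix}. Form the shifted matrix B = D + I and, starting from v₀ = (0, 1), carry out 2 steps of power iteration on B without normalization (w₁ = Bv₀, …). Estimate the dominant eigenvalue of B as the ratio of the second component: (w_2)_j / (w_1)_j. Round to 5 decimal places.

μ ≈ 5.20000

B = D + I has rows (6, 1); (1, 5)
w1 = Bv₀ = (6·0 + 1·1; 1·0 + 5·1) = (1, 5)
w2 = Bw1 = (6·1 + 1·5; 1·1 + 5·5) = (11, 26)
Ratio: 26/5 = 5.20000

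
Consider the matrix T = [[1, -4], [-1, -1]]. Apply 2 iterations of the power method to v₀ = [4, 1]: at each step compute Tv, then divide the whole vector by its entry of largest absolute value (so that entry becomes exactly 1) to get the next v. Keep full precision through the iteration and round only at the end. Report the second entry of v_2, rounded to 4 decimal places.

Tv0 = (0.00000, -5.00000); divide by -5.00000 → v1 = (0.00000, 1.00000)
Tv1 = (-4.00000, -1.00000); divide by -4.00000 → v2 = (1.00000, 0.25000)
Requested entry of v2: 5/20 = 0.2500

0.2500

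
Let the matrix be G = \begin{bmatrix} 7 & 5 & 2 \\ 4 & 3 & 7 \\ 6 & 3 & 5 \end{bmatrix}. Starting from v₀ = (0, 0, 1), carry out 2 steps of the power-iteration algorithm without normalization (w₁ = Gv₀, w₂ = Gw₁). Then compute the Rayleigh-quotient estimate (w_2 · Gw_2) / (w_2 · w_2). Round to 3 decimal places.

w1 = Gv₀ = (7·0 + 5·0 + 2·1; 4·0 + 3·0 + 7·1; 6·0 + 3·0 + 5·1) = (2, 7, 5)
w2 = Gw1 = (7·2 + 5·7 + 2·5; 4·2 + 3·7 + 7·5; 6·2 + 3·7 + 5·5) = (59, 64, 58)
Gw2 = (849, 834, 836)
w2·Gw2 = 59·849 + 64·834 + 58·836 = 151955; w2·w2 = 59·59 + 64·64 + 58·58 = 10941
λ ≈ 151955/10941 = 13.889

13.889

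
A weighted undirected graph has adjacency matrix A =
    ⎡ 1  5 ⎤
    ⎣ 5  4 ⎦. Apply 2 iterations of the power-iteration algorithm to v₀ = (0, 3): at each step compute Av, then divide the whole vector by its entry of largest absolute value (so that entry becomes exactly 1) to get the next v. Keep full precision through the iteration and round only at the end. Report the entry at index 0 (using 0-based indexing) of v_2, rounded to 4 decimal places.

0.6098

Av0 = (15.00000, 12.00000); divide by 15.00000 → v1 = (1.00000, 0.80000)
Av1 = (5.00000, 8.20000); divide by 8.20000 → v2 = (0.60976, 1.00000)
Requested entry of v2: 75/123 = 0.6098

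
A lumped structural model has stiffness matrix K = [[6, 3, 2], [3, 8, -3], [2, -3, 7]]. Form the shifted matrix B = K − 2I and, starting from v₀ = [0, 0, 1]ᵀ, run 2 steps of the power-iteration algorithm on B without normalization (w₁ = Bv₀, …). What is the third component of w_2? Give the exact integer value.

38

B = K − 2I has rows (4, 3, 2); (3, 6, -3); (2, -3, 5)
w1 = Bv₀ = (4·0 + 3·0 + 2·1; 3·0 + 6·0 + (-3)·1; 2·0 + (-3)·0 + 5·1) = (2, -3, 5)
w2 = Bw1 = (4·2 + 3·(-3) + 2·5; 3·2 + 6·(-3) + (-3)·5; 2·2 + (-3)·(-3) + 5·5) = (9, -27, 38)
Requested component of w2: 38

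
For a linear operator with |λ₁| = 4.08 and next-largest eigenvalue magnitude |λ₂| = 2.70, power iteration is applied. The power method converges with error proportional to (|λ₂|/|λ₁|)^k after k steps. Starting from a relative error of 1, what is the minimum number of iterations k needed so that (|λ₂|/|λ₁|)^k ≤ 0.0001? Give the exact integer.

23

|λ₂/λ₁| = 2.70/4.08 = 0.66176
Need k ≥ ln(0.0001) / ln(0.66176) = -9.2103 / -0.4128 ≈ 22.309
Smallest integer k satisfying the bound: 23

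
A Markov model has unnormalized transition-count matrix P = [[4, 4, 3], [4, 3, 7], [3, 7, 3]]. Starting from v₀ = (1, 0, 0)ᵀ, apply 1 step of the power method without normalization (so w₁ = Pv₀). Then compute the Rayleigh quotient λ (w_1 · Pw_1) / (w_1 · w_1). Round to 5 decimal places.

w1 = Pv₀ = (4, 4, 3)
Pw1 = (41, 49, 49)
w1·Pw1 = 4·41 + 4·49 + 3·49 = 507; w1·w1 = 4·4 + 4·4 + 3·3 = 41
λ ≈ 507/41 = 12.36585

12.36585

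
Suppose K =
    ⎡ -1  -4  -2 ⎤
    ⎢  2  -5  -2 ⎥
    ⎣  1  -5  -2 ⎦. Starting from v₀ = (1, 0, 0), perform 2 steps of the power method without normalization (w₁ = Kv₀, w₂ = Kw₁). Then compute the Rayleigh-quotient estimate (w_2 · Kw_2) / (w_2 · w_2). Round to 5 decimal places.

λ ≈ -6.82063

w1 = Kv₀ = ((-1)·1 + (-4)·0 + (-2)·0; 2·1 + (-5)·0 + (-2)·0; 1·1 + (-5)·0 + (-2)·0) = (-1, 2, 1)
w2 = Kw1 = ((-1)·(-1) + (-4)·2 + (-2)·1; 2·(-1) + (-5)·2 + (-2)·1; 1·(-1) + (-5)·2 + (-2)·1) = (-9, -14, -13)
Kw2 = (91, 78, 87)
w2·Kw2 = (-9)·91 + (-14)·78 + (-13)·87 = -3042; w2·w2 = (-9)·(-9) + (-14)·(-14) + (-13)·(-13) = 446
λ ≈ -3042/446 = -6.82063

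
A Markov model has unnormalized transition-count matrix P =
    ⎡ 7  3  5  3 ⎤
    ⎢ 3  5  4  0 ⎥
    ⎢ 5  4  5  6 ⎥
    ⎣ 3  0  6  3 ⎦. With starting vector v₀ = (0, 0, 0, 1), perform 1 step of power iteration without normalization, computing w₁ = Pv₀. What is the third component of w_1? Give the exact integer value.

6

w1 = Pv₀ = (7·0 + 3·0 + 5·0 + 3·1; 3·0 + 5·0 + 4·0 + 0·1; 5·0 + 4·0 + 5·0 + 6·1; 3·0 + 0·0 + 6·0 + 3·1) = (3, 0, 6, 3)
The requested component of w1 is 6.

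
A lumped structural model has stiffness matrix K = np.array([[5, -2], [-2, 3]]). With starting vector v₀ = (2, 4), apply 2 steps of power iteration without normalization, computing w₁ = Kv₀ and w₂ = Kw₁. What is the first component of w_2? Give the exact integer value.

-6

w1 = Kv₀ = (2, 8)
w2 = Kw1 = (-6, 20)
The requested component of w2 is -6.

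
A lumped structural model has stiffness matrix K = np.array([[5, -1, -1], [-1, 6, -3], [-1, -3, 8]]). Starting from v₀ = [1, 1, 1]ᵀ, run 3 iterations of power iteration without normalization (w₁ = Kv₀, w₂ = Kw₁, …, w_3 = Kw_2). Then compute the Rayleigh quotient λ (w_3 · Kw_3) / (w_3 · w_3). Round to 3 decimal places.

9.860

w1 = Kv₀ = (3, 2, 4)
w2 = Kw1 = (9, -3, 23)
w3 = Kw2 = (25, -96, 184)
Kw3 = (37, -1153, 1735)
w3·Kw3 = 25·37 + (-96)·(-1153) + 184·1735 = 430853; w3·w3 = 25·25 + (-96)·(-96) + 184·184 = 43697
λ ≈ 430853/43697 = 9.860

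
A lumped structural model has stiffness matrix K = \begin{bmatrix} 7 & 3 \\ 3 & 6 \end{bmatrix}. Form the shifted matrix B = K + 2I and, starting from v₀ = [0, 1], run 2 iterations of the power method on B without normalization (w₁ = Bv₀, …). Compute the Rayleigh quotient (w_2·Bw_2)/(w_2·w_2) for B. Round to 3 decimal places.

μ ≈ 11.145

B = K + 2I has rows (9, 3); (3, 8)
w1 = Bv₀ = (9·0 + 3·1; 3·0 + 8·1) = (3, 8)
w2 = Bw1 = (9·3 + 3·8; 3·3 + 8·8) = (51, 73)
Bw2 = (678, 737)
w2·Bw2 = 88379; w2·w2 = 7930; μ ≈ 88379/7930 = 11.145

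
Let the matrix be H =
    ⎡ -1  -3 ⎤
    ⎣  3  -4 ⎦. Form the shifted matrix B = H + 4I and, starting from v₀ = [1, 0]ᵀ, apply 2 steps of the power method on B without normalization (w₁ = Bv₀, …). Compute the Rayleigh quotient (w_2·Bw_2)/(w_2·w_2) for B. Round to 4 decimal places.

μ ≈ 0.0000

B = H + 4I has rows (3, -3); (3, 0)
w1 = Bv₀ = (3·1 + (-3)·0; 3·1 + 0·0) = (3, 3)
w2 = Bw1 = (3·3 + (-3)·3; 3·3 + 0·3) = (0, 9)
Bw2 = (-27, 0)
w2·Bw2 = 0; w2·w2 = 81; μ ≈ 0/81 = 0.0000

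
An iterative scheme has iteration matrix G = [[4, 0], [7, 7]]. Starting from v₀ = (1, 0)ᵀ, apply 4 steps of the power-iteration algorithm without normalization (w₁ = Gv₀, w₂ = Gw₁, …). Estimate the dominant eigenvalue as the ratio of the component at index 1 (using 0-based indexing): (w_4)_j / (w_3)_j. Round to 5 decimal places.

λ ≈ 7.68817

w1 = Gv₀ = (4, 7)
w2 = Gw1 = (16, 77)
w3 = Gw2 = (64, 651)
w4 = Gw3 = (256, 5005)
Ratio at component: 5005 / 651 = 7.68817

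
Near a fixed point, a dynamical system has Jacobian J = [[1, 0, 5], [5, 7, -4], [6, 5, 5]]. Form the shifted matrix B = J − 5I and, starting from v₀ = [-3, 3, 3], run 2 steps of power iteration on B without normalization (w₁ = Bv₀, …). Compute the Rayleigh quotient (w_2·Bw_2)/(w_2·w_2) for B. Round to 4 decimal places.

B = J − 5I has rows (-4, 0, 5); (5, 2, -4); (6, 5, 0)
w1 = Bv₀ = ((-4)·(-3) + 0·3 + 5·3; 5·(-3) + 2·3 + (-4)·3; 6·(-3) + 5·3 + 0·3) = (27, -21, -3)
w2 = Bw1 = ((-4)·27 + 0·(-21) + 5·(-3); 5·27 + 2·(-21) + (-4)·(-3); 6·27 + 5·(-21) + 0·(-3)) = (-123, 105, 57)
Bw2 = (777, -633, -213)
w2·Bw2 = -174177; w2·w2 = 29403; μ ≈ -174177/29403 = -5.9238

μ ≈ -5.9238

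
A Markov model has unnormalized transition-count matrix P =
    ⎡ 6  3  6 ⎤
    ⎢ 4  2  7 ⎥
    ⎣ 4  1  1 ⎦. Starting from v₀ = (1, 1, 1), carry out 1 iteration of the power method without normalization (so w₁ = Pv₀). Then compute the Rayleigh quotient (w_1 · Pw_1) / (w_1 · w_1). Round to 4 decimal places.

w1 = Pv₀ = (6·1 + 3·1 + 6·1; 4·1 + 2·1 + 7·1; 4·1 + 1·1 + 1·1) = (15, 13, 6)
Pw1 = (165, 128, 79)
w1·Pw1 = 15·165 + 13·128 + 6·79 = 4613; w1·w1 = 15·15 + 13·13 + 6·6 = 430
λ ≈ 4613/430 = 10.7279

λ ≈ 10.7279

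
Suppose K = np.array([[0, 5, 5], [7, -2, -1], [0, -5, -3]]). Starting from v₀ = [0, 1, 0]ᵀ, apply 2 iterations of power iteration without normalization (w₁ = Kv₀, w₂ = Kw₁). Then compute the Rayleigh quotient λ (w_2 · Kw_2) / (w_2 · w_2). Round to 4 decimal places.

w1 = Kv₀ = (5, -2, -5)
w2 = Kw1 = (-35, 44, 25)
Kw2 = (345, -358, -295)
w2·Kw2 = (-35)·345 + 44·(-358) + 25·(-295) = -35202; w2·w2 = (-35)·(-35) + 44·44 + 25·25 = 3786
λ ≈ -35202/3786 = -9.2979

-9.2979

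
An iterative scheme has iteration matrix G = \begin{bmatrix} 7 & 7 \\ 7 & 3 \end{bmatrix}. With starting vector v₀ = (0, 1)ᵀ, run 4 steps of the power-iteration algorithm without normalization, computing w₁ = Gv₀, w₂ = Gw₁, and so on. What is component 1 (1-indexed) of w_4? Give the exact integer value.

10920

w1 = Gv₀ = (7·0 + 7·1; 7·0 + 3·1) = (7, 3)
w2 = Gw1 = (7·7 + 7·3; 7·7 + 3·3) = (70, 58)
w3 = Gw2 = (896, 664)
w4 = Gw3 = (10920, 8264)
The requested component of w4 is 10920.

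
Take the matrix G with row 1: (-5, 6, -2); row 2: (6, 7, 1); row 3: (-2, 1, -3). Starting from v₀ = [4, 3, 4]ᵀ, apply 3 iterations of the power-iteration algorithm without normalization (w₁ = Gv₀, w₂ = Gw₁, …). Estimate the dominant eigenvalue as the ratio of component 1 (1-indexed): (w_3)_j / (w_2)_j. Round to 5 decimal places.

λ ≈ -1.41270

w1 = Gv₀ = (-10, 49, -17)
w2 = Gw1 = (378, 266, 120)
w3 = Gw2 = (-534, 4250, -850)
Ratio at component: -534 / 378 = -1.41270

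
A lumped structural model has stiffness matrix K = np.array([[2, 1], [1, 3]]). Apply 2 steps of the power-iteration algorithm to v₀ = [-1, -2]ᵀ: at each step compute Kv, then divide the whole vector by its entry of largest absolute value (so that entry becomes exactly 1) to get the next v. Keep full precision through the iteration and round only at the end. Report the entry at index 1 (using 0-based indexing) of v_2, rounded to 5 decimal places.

Kv0 = (-4.000000, -7.000000); divide by -7.000000 → v1 = (0.571429, 1.000000)
Kv1 = (2.142857, 3.571429); divide by 3.571429 → v2 = (0.600000, 1.000000)
Requested entry of v2: -25/-25 = 1.00000

1.00000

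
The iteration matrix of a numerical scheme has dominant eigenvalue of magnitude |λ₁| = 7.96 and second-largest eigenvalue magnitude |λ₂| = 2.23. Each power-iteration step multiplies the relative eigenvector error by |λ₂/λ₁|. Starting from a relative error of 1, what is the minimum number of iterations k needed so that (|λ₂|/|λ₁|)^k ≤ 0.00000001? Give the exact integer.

15

|λ₂/λ₁| = 2.23/7.96 = 0.28015
Need k ≥ ln(0.00000001) / ln(0.28015) = -18.4207 / -1.2724 ≈ 14.477
Smallest integer k satisfying the bound: 15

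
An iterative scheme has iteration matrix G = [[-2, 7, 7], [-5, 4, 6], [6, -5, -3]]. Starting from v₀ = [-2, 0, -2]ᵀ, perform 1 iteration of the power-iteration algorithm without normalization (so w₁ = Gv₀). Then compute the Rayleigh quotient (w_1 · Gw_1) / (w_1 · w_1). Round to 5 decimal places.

3.85714

w1 = Gv₀ = ((-2)·(-2) + 7·0 + 7·(-2); (-5)·(-2) + 4·0 + 6·(-2); 6·(-2) + (-5)·0 + (-3)·(-2)) = (-10, -2, -6)
Gw1 = (-36, 6, -32)
w1·Gw1 = (-10)·(-36) + (-2)·6 + (-6)·(-32) = 540; w1·w1 = (-10)·(-10) + (-2)·(-2) + (-6)·(-6) = 140
λ ≈ 540/140 = 3.85714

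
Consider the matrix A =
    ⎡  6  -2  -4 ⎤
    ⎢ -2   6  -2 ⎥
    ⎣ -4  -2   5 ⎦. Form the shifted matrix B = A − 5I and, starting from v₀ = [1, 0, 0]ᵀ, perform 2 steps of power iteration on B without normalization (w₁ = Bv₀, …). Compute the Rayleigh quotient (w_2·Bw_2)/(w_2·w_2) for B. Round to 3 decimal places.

B = A − 5I has rows (1, -2, -4); (-2, 1, -2); (-4, -2, 0)
w1 = Bv₀ = (1·1 + (-2)·0 + (-4)·0; (-2)·1 + 1·0 + (-2)·0; (-4)·1 + (-2)·0 + 0·0) = (1, -2, -4)
w2 = Bw1 = (1·1 + (-2)·(-2) + (-4)·(-4); (-2)·1 + 1·(-2) + (-2)·(-4); (-4)·1 + (-2)·(-2) + 0·(-4)) = (21, 4, 0)
Bw2 = (13, -38, -92)
w2·Bw2 = 121; w2·w2 = 457; μ ≈ 121/457 = 0.265

0.265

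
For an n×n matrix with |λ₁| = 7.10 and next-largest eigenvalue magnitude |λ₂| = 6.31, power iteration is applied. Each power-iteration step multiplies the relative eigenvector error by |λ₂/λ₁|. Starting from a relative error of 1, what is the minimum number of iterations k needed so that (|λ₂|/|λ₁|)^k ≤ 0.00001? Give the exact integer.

|λ₂/λ₁| = 6.31/7.10 = 0.88873
Need k ≥ ln(0.00001) / ln(0.88873) = -11.5129 / -0.1180 ≈ 97.601
Smallest integer k satisfying the bound: 98

98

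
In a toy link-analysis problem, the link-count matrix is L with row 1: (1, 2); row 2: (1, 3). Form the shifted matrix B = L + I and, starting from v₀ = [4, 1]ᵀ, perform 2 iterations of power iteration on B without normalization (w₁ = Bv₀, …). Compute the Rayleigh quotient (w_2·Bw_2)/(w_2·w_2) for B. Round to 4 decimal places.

μ ≈ 4.6353

B = L + I has rows (2, 2); (1, 4)
w1 = Bv₀ = (2·4 + 2·1; 1·4 + 4·1) = (10, 8)
w2 = Bw1 = (2·10 + 2·8; 1·10 + 4·8) = (36, 42)
Bw2 = (156, 204)
w2·Bw2 = 14184; w2·w2 = 3060; μ ≈ 14184/3060 = 4.6353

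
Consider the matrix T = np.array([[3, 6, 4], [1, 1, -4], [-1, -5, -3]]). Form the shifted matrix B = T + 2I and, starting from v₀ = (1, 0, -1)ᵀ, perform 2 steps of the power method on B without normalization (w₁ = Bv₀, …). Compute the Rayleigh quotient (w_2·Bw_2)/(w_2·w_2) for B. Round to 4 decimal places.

B = T + 2I has rows (5, 6, 4); (1, 3, -4); (-1, -5, -1)
w1 = Bv₀ = (5·1 + 6·0 + 4·(-1); 1·1 + 3·0 + (-4)·(-1); (-1)·1 + (-5)·0 + (-1)·(-1)) = (1, 5, 0)
w2 = Bw1 = (5·1 + 6·5 + 4·0; 1·1 + 3·5 + (-4)·0; (-1)·1 + (-5)·5 + (-1)·0) = (35, 16, -26)
Bw2 = (167, 187, -89)
w2·Bw2 = 11151; w2·w2 = 2157; μ ≈ 11151/2157 = 5.1697

5.1697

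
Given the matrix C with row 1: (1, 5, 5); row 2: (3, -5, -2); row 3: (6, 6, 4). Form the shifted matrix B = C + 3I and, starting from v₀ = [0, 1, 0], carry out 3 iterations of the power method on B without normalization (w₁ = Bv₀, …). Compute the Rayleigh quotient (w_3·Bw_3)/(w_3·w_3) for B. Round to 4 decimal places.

μ ≈ 11.0524

B = C + 3I has rows (4, 5, 5); (3, -2, -2); (6, 6, 7)
w1 = Bv₀ = (5, -2, 6)
w2 = Bw1 = (40, 7, 60)
w3 = Bw2 = (495, -14, 702)
Bw3 = (5420, 109, 7800)
w3·Bw3 = 8156974; w3·w3 = 738025; μ ≈ 8156974/738025 = 11.0524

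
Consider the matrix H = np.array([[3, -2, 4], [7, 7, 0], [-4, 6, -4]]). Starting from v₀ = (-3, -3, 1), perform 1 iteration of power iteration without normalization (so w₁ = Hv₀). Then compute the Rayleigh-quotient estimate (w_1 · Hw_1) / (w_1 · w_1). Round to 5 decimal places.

w1 = Hv₀ = (3·(-3) + (-2)·(-3) + 4·1; 7·(-3) + 7·(-3) + 0·1; (-4)·(-3) + 6·(-3) + (-4)·1) = (1, -42, -10)
Hw1 = (47, -287, -216)
w1·Hw1 = 1·47 + (-42)·(-287) + (-10)·(-216) = 14261; w1·w1 = 1·1 + (-42)·(-42) + (-10)·(-10) = 1865
λ ≈ 14261/1865 = 7.64665

7.64665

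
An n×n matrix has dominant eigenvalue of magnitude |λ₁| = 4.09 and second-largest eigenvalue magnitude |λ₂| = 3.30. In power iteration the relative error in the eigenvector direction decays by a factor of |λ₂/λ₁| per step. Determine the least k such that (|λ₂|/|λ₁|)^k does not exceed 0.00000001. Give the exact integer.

86

|λ₂/λ₁| = 3.30/4.09 = 0.80685
Need k ≥ ln(0.00000001) / ln(0.80685) = -18.4207 / -0.2146 ≈ 85.828
Smallest integer k satisfying the bound: 86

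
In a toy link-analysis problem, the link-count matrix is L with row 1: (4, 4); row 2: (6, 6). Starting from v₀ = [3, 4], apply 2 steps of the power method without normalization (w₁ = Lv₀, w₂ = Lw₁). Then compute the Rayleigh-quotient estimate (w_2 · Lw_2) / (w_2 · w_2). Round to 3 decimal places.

w1 = Lv₀ = (28, 42)
w2 = Lw1 = (280, 420)
Lw2 = (2800, 4200)
w2·Lw2 = 280·2800 + 420·4200 = 2548000; w2·w2 = 280·280 + 420·420 = 254800
λ ≈ 2548000/254800 = 10.000

λ ≈ 10.000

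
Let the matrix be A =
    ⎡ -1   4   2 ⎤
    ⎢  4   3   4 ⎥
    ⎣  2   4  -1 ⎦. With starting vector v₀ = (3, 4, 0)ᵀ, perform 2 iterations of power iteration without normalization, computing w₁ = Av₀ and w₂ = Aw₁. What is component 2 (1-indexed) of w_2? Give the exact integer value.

212

w1 = Av₀ = (13, 24, 22)
w2 = Aw1 = (127, 212, 100)
The requested component of w2 is 212.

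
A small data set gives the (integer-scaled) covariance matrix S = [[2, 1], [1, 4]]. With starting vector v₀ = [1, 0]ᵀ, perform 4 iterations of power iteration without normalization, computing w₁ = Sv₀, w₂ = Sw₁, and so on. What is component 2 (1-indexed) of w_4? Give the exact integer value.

w1 = Sv₀ = (2·1 + 1·0; 1·1 + 4·0) = (2, 1)
w2 = Sw1 = (2·2 + 1·1; 1·2 + 4·1) = (5, 6)
w3 = Sw2 = (16, 29)
w4 = Sw3 = (61, 132)
The requested component of w4 is 132.

132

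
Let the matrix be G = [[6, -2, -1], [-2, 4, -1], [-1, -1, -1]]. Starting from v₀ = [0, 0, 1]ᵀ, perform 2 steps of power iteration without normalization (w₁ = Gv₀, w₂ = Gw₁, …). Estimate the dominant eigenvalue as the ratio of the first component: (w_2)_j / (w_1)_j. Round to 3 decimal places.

w1 = Gv₀ = (6·0 + (-2)·0 + (-1)·1; (-2)·0 + 4·0 + (-1)·1; (-1)·0 + (-1)·0 + (-1)·1) = (-1, -1, -1)
w2 = Gw1 = (6·(-1) + (-2)·(-1) + (-1)·(-1); (-2)·(-1) + 4·(-1) + (-1)·(-1); (-1)·(-1) + (-1)·(-1) + (-1)·(-1)) = (-3, -1, 3)
Ratio at component: -3 / -1 = 3.000

λ ≈ 3.000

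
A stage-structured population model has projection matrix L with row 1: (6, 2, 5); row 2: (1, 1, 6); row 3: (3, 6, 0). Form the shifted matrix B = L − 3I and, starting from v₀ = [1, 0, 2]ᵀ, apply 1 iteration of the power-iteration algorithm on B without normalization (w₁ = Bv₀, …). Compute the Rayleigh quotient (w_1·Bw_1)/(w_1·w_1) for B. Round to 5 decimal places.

-0.37752

B = L − 3I has rows (3, 2, 5); (1, -2, 6); (3, 6, -3)
w1 = Bv₀ = (3·1 + 2·0 + 5·2; 1·1 + (-2)·0 + 6·2; 3·1 + 6·0 + (-3)·2) = (13, 13, -3)
Bw1 = (50, -31, 126)
w1·Bw1 = -131; w1·w1 = 347; μ ≈ -131/347 = -0.37752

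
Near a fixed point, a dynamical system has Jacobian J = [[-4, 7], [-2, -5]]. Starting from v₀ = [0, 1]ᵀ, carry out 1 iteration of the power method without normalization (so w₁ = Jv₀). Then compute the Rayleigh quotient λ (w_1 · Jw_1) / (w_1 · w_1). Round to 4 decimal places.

-6.7027

w1 = Jv₀ = ((-4)·0 + 7·1; (-2)·0 + (-5)·1) = (7, -5)
Jw1 = (-63, 11)
w1·Jw1 = 7·(-63) + (-5)·11 = -496; w1·w1 = 7·7 + (-5)·(-5) = 74
λ ≈ -496/74 = -6.7027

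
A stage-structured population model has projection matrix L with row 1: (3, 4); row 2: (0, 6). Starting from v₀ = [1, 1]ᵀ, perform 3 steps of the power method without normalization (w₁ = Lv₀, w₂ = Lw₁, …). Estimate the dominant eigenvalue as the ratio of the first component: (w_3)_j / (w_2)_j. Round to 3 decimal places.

6.200

w1 = Lv₀ = (3·1 + 4·1; 0·1 + 6·1) = (7, 6)
w2 = Lw1 = (3·7 + 4·6; 0·7 + 6·6) = (45, 36)
w3 = Lw2 = (279, 216)
Ratio at component: 279 / 45 = 6.200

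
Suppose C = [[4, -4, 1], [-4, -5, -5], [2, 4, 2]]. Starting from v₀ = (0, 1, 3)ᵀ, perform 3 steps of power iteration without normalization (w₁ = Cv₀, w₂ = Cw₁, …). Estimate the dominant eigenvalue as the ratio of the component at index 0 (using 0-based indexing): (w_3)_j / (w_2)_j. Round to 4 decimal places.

w1 = Cv₀ = (4·0 + (-4)·1 + 1·3; (-4)·0 + (-5)·1 + (-5)·3; 2·0 + 4·1 + 2·3) = (-1, -20, 10)
w2 = Cw1 = (4·(-1) + (-4)·(-20) + 1·10; (-4)·(-1) + (-5)·(-20) + (-5)·10; 2·(-1) + 4·(-20) + 2·10) = (86, 54, -62)
w3 = Cw2 = (66, -304, 264)
Ratio at component: 66 / 86 = 0.7674

0.7674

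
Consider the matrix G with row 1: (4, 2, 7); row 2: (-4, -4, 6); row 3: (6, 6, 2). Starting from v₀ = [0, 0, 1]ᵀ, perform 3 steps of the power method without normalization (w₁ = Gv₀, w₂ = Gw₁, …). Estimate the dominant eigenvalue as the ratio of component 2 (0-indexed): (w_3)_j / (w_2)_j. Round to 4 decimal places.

3.0244

w1 = Gv₀ = (7, 6, 2)
w2 = Gw1 = (54, -40, 82)
w3 = Gw2 = (710, 436, 248)
Ratio at component: 248 / 82 = 3.0244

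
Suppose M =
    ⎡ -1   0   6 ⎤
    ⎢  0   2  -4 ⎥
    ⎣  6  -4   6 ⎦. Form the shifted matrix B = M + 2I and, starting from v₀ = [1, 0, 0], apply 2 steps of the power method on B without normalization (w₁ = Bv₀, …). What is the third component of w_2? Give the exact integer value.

B = M + 2I has rows (1, 0, 6); (0, 4, -4); (6, -4, 8)
w1 = Bv₀ = (1·1 + 0·0 + 6·0; 0·1 + 4·0 + (-4)·0; 6·1 + (-4)·0 + 8·0) = (1, 0, 6)
w2 = Bw1 = (1·1 + 0·0 + 6·6; 0·1 + 4·0 + (-4)·6; 6·1 + (-4)·0 + 8·6) = (37, -24, 54)
Requested component of w2: 54

54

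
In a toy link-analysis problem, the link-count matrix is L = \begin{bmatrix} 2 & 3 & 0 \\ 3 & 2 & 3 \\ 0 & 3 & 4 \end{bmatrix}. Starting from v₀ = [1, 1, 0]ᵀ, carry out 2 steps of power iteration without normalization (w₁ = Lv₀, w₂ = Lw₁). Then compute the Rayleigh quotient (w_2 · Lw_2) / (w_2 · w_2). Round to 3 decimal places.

λ ≈ 6.807

w1 = Lv₀ = (2·1 + 3·1 + 0·0; 3·1 + 2·1 + 3·0; 0·1 + 3·1 + 4·0) = (5, 5, 3)
w2 = Lw1 = (2·5 + 3·5 + 0·3; 3·5 + 2·5 + 3·3; 0·5 + 3·5 + 4·3) = (25, 34, 27)
Lw2 = (152, 224, 210)
w2·Lw2 = 25·152 + 34·224 + 27·210 = 17086; w2·w2 = 25·25 + 34·34 + 27·27 = 2510
λ ≈ 17086/2510 = 6.807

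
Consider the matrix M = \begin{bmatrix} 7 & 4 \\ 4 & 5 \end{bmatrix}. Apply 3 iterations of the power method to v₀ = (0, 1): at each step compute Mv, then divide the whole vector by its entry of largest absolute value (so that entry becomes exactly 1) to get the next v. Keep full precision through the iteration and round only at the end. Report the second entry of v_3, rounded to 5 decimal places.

Mv0 = (4.000000, 5.000000); divide by 5.000000 → v1 = (0.800000, 1.000000)
Mv1 = (9.600000, 8.200000); divide by 9.600000 → v2 = (1.000000, 0.854167)
Mv2 = (10.416667, 8.270833); divide by 10.416667 → v3 = (1.000000, 0.794000)
Requested entry of v3: 397/500 = 0.79400

0.79400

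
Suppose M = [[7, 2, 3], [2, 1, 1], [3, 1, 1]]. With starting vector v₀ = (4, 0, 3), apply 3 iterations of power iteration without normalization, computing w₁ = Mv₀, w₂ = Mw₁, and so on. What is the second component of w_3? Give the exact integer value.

w1 = Mv₀ = (37, 11, 15)
w2 = Mw1 = (326, 100, 137)
w3 = Mw2 = (2893, 889, 1215)
The requested component of w3 is 889.

889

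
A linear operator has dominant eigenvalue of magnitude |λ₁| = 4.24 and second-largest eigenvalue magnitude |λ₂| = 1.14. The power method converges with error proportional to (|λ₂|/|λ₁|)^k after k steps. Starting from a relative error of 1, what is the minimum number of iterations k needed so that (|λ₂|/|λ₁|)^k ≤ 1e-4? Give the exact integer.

|λ₂/λ₁| = 1.14/4.24 = 0.26887
Need k ≥ ln(1e-4) / ln(0.26887) = -9.2103 / -1.3135 ≈ 7.012
Smallest integer k satisfying the bound: 8

8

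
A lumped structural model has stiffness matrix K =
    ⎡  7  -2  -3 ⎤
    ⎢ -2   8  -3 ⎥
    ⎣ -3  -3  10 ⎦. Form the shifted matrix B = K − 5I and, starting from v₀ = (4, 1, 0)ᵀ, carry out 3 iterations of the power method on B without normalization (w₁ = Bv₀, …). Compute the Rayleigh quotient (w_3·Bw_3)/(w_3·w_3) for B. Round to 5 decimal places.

7.36052

B = K − 5I has rows (2, -2, -3); (-2, 3, -3); (-3, -3, 5)
w1 = Bv₀ = (6, -5, -15)
w2 = Bw1 = (67, 18, -78)
w3 = Bw2 = (332, 154, -645)
Bw3 = (2291, 1733, -4683)
w3·Bw3 = 4048029; w3·w3 = 549965; μ ≈ 4048029/549965 = 7.36052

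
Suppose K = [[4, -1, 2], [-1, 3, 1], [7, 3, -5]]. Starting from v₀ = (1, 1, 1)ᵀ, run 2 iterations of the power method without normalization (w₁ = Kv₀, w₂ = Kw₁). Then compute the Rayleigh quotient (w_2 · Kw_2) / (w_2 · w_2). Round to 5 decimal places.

w1 = Kv₀ = (4·1 + (-1)·1 + 2·1; (-1)·1 + 3·1 + 1·1; 7·1 + 3·1 + (-5)·1) = (5, 3, 5)
w2 = Kw1 = (4·5 + (-1)·3 + 2·5; (-1)·5 + 3·3 + 1·5; 7·5 + 3·3 + (-5)·5) = (27, 9, 19)
Kw2 = (137, 19, 121)
w2·Kw2 = 27·137 + 9·19 + 19·121 = 6169; w2·w2 = 27·27 + 9·9 + 19·19 = 1171
λ ≈ 6169/1171 = 5.26815

5.26815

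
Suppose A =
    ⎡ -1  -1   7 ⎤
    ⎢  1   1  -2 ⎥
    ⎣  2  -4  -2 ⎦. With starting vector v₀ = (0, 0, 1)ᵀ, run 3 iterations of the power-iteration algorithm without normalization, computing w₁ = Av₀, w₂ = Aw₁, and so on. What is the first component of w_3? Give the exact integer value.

w1 = Av₀ = ((-1)·0 + (-1)·0 + 7·1; 1·0 + 1·0 + (-2)·1; 2·0 + (-4)·0 + (-2)·1) = (7, -2, -2)
w2 = Aw1 = ((-1)·7 + (-1)·(-2) + 7·(-2); 1·7 + 1·(-2) + (-2)·(-2); 2·7 + (-4)·(-2) + (-2)·(-2)) = (-19, 9, 26)
w3 = Aw2 = (192, -62, -126)
The requested component of w3 is 192.

192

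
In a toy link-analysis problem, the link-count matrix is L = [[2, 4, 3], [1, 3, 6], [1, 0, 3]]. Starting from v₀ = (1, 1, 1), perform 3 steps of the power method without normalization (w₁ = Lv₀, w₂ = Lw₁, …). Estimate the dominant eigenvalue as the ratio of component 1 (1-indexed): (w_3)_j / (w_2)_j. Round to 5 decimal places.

6.50000

w1 = Lv₀ = (2·1 + 4·1 + 3·1; 1·1 + 3·1 + 6·1; 1·1 + 0·1 + 3·1) = (9, 10, 4)
w2 = Lw1 = (2·9 + 4·10 + 3·4; 1·9 + 3·10 + 6·4; 1·9 + 0·10 + 3·4) = (70, 63, 21)
w3 = Lw2 = (455, 385, 133)
Ratio at component: 455 / 70 = 6.50000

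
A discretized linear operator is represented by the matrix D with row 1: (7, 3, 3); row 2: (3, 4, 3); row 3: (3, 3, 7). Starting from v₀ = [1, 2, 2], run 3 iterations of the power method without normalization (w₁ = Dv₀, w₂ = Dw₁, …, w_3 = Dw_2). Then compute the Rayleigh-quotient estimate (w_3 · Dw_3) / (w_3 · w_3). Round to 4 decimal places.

w1 = Dv₀ = (7·1 + 3·2 + 3·2; 3·1 + 4·2 + 3·2; 3·1 + 3·2 + 7·2) = (19, 17, 23)
w2 = Dw1 = (7·19 + 3·17 + 3·23; 3·19 + 4·17 + 3·23; 3·19 + 3·17 + 7·23) = (253, 194, 269)
w3 = Dw2 = (3160, 2342, 3224)
Dw3 = (38818, 28520, 39074)
w3·Dw3 = 3160·38818 + 2342·28520 + 3224·39074 = 315433296; w3·w3 = 3160·3160 + 2342·2342 + 3224·3224 = 25864740
λ ≈ 315433296/25864740 = 12.1955

12.1955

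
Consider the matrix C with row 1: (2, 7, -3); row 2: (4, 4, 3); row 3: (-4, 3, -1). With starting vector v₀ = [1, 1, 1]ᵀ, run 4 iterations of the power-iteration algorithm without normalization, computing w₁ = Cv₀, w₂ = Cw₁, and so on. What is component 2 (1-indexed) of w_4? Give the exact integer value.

w1 = Cv₀ = (2·1 + 7·1 + (-3)·1; 4·1 + 4·1 + 3·1; (-4)·1 + 3·1 + (-1)·1) = (6, 11, -2)
w2 = Cw1 = (2·6 + 7·11 + (-3)·(-2); 4·6 + 4·11 + 3·(-2); (-4)·6 + 3·11 + (-1)·(-2)) = (95, 62, 11)
w3 = Cw2 = (591, 661, -205)
w4 = Cw3 = (6424, 4393, -176)
The requested component of w4 is 4393.

4393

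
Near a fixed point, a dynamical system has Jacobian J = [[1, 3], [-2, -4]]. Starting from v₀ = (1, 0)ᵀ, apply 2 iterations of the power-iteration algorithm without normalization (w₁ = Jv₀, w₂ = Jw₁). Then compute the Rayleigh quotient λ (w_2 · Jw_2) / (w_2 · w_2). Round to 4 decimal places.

λ ≈ -2.4426

w1 = Jv₀ = (1, -2)
w2 = Jw1 = (-5, 6)
Jw2 = (13, -14)
w2·Jw2 = (-5)·13 + 6·(-14) = -149; w2·w2 = (-5)·(-5) + 6·6 = 61
λ ≈ -149/61 = -2.4426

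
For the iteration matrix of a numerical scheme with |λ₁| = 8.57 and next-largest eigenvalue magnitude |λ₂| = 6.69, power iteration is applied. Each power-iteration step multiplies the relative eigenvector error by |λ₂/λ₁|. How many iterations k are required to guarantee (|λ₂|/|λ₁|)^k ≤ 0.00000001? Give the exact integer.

|λ₂/λ₁| = 6.69/8.57 = 0.78063
Need k ≥ ln(0.00000001) / ln(0.78063) = -18.4207 / -0.2477 ≈ 74.381
Smallest integer k satisfying the bound: 75

75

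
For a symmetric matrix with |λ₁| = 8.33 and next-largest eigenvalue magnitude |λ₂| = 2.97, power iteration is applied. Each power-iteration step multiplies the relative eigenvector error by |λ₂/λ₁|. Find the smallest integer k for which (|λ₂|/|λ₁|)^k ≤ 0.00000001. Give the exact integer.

|λ₂/λ₁| = 2.97/8.33 = 0.35654
Need k ≥ ln(0.00000001) / ln(0.35654) = -18.4207 / -1.0313 ≈ 17.862
Smallest integer k satisfying the bound: 18

18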